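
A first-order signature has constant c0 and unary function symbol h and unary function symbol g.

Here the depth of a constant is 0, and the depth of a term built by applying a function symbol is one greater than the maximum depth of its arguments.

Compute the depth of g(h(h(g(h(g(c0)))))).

6

depth(g(c0)) = 1 + depth(c0) = 1 + 0 = 1
depth(h(g(c0))) = 1 + depth(g(c0)) = 1 + 1 = 2
depth(g(h(g(c0)))) = 1 + depth(h(g(c0))) = 1 + 2 = 3
depth(h(g(h(g(c0))))) = 1 + depth(g(h(g(c0)))) = 1 + 3 = 4
depth(h(h(g(h(g(c0)))))) = 1 + depth(h(g(h(g(c0))))) = 1 + 4 = 5
depth(g(h(h(g(h(g(c0))))))) = 1 + depth(h(h(g(h(g(c0)))))) = 1 + 5 = 6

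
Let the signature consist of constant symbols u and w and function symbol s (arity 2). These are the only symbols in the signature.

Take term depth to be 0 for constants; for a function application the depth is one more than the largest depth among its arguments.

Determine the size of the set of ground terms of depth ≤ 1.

If N_k denotes the number of depth-≤k ground terms, the 2 constants give N_0 = 2, and each function symbol of arity r contributes N_{k-1}^r new terms at level k: N_k = 2 + N_{k-1}^2.
N_0 = 2
N_1 = 2 + 2^2 = 6
Explicitly: u, w, s(u, u), s(u, w), s(w, u), s(w, w).

6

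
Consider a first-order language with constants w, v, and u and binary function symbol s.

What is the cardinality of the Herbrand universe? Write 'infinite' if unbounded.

infinite

The signature has at least one function symbol (s, arity 2) and at least one constant (w).
Iterating s gives infinitely many distinct ground terms: w, s(w, w), s(s(w, w), s(w, w)), ...
So the Herbrand universe is infinite.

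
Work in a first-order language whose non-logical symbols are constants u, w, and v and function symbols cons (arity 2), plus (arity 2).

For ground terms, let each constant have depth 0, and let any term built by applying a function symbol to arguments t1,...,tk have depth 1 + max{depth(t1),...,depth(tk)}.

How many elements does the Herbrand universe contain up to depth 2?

Write N_k for the number of ground terms of depth ≤ k. A term of depth ≤ k is either a constant or a function symbol applied to arguments of depth ≤ k−1, so N_k = 3 + N_{k-1}^2 + N_{k-1}^2.
N_0 = 3
N_1 = 3 + 3^2 + 3^2 = 21
N_2 = 3 + 21^2 + 21^2 = 885

885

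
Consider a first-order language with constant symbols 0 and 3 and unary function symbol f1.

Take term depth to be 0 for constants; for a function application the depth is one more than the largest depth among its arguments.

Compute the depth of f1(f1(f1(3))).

depth(f1(3)) = 1 + depth(3) = 1 + 0 = 1
depth(f1(f1(3))) = 1 + depth(f1(3)) = 1 + 1 = 2
depth(f1(f1(f1(3)))) = 1 + depth(f1(f1(3))) = 1 + 2 = 3

3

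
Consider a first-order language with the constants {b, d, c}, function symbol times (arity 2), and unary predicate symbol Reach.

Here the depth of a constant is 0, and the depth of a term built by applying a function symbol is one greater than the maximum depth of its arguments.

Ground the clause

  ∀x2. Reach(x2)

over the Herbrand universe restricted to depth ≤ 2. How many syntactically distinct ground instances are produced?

Ground terms of depth ≤ 2:
  Count level by level. With function symbols times/2, the terms of depth ≤ k are the 3 constants together with each function applied to depth-≤(k−1) tuples, so N_k = 3 + N_{k-1}^2.
  N_0 = 3
  N_1 = 3 + 3^2 = 12
  N_2 = 3 + 12^2 = 147
So there are 147 ground terms available for substitution.
There is 1 variable to instantiate (x2),  occurring in at least one literal, so different choices give different ground instances.
Number of ground instances = 147.

147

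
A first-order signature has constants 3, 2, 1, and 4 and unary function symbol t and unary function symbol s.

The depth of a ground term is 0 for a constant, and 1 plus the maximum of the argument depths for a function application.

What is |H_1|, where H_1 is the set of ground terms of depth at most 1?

If N_k denotes the number of depth-≤k ground terms, the 4 constants give N_0 = 4, and each function symbol of arity r contributes N_{k-1}^r new terms at level k: N_k = 4 + N_{k-1} + N_{k-1}.
N_0 = 4
N_1 = 4 + 4 + 4 = 12

12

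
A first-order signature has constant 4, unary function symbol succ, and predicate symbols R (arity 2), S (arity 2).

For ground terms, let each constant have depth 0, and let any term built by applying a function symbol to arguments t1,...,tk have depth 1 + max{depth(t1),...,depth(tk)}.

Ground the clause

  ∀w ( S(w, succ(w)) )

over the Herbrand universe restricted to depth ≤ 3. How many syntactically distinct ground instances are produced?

4

Ground terms of depth ≤ 3:
  Let N_k = |{terms of depth ≤ k}|. Then N_0 = 1 and N_k = 1 + N_{k-1} for k ≥ 1 (one summand per function symbol, arity giving the exponent).
  N_0 = 1
  N_1 = 1 + 1 = 2
  N_2 = 1 + 2 = 3
  N_3 = 1 + 3 = 4
So there are 4 ground terms available for substitution.
The variable w ranges independently over the available ground terms, and distinct assignments produce distinct instances.
Number of ground instances = 4.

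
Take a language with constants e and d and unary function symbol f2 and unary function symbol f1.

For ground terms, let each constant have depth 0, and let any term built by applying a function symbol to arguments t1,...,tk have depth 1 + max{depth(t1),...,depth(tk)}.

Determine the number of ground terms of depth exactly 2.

8

Let N_k = |{terms of depth ≤ k}|. Then N_0 = 2 and N_k = 2 + N_{k-1} + N_{k-1} for k ≥ 1 (one summand per function symbol, arity giving the exponent).
N_0 = 2
N_1 = 2 + 2 + 2 = 6
N_2 = 2 + 6 + 6 = 14
Terms of depth exactly 2: N_2 − N_1 = 14 − 6 = 8.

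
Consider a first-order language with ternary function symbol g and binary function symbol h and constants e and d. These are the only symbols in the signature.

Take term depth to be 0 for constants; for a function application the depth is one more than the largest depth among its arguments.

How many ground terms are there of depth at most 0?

2

If N_k denotes the number of depth-≤k ground terms, the 2 constants give N_0 = 2, and each function symbol of arity r contributes N_{k-1}^r new terms at level k: N_k = 2 + N_{k-1}^3 + N_{k-1}^2.
N_0 = 2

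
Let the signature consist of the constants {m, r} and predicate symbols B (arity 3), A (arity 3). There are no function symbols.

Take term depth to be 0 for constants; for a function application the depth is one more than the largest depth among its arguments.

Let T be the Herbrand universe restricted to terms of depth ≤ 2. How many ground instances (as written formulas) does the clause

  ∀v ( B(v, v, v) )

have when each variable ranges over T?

2

Ground terms of depth ≤ 2:
  With no function symbols every ground term is a constant, so there are exactly 2 ground terms at every depth bound.
  N_0 = 2
  N_1 = 2
  N_2 = 2
So there are 2 ground terms available for substitution.
The clause has 1 distinct variable (v), which appears in the body. In the free term algebra distinct substitutions yield syntactically distinct ground instances.
Number of ground instances = 2.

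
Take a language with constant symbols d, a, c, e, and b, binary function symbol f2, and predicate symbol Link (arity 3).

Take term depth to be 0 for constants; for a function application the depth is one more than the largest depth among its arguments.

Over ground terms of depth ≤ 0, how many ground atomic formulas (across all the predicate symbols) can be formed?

125

First count ground terms of depth ≤ 0.
Count level by level. With function symbols f2/2, the terms of depth ≤ k are the 5 constants together with each function applied to depth-≤(k−1) tuples, so N_k = 5 + N_{k-1}^2.
N_0 = 5
Explicitly: d, a, c, e, b.
So |H| = 5.
A ground atom is a predicate applied to a tuple of terms from H, so the count is the sum over predicates of |H|^arity:
  Link: 5^3 = 125
Total ground atoms: 125.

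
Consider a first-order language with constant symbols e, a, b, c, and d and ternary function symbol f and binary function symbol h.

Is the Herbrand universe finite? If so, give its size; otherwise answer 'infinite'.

infinite

The signature has at least one function symbol (f, arity 3) and at least one constant (e).
Iterating f gives infinitely many distinct ground terms: e, f(e, e, e), f(f(e, e, e), f(e, e, e), f(e, e, e)), ...
So the Herbrand universe is infinite.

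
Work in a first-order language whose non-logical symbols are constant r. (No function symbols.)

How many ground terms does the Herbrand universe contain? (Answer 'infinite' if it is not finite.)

1

There are no function symbols, so the only ground term is the single constant.
The Herbrand universe is {r}, finite with 1 element.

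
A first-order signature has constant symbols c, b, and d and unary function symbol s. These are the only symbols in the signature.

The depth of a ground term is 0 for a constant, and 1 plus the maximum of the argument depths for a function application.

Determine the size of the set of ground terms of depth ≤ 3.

If N_k denotes the number of depth-≤k ground terms, the 3 constants give N_0 = 3, and each function symbol of arity r contributes N_{k-1}^r new terms at level k: N_k = 3 + N_{k-1}.
N_0 = 3
N_1 = 3 + 3 = 6
N_2 = 3 + 6 = 9
N_3 = 3 + 9 = 12

12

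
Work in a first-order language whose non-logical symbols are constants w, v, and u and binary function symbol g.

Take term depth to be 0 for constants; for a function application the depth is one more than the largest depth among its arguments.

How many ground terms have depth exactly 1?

Let N_k count ground terms of depth at most k. Each non-constant term of depth ≤ k is some function symbol applied to depth-≤(k−1) arguments, giving N_k = 3 + N_{k-1}^2.
N_0 = 3
N_1 = 3 + 3^2 = 12
Terms of depth exactly 1: N_1 − N_0 = 12 − 3 = 9.

9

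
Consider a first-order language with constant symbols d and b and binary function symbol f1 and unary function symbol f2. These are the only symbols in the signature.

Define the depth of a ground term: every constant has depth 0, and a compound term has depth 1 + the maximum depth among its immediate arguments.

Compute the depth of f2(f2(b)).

2

depth(f2(b)) = 1 + depth(b) = 1 + 0 = 1
depth(f2(f2(b))) = 1 + depth(f2(b)) = 1 + 1 = 2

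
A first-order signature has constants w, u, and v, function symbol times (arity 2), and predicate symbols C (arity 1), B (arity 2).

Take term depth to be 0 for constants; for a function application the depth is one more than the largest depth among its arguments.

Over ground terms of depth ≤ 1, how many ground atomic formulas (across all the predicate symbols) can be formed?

First count ground terms of depth ≤ 1.
Let N_k count ground terms of depth at most k. Each non-constant term of depth ≤ k is some function symbol applied to depth-≤(k−1) arguments, giving N_k = 3 + N_{k-1}^2.
N_0 = 3
N_1 = 3 + 3^2 = 12
Explicitly: w, u, v, times(w, w), times(w, u), times(w, v), times(u, w), times(u, u), times(u, v), times(v, w), times(v, u), times(v, v).
So |H| = 12.
Ground atoms are formed by filling each argument slot of a predicate with a term from H, so an r-ary predicate gives |H|^r atoms:
  C: 12;  B: 12^2 = 144
Total ground atoms: 12 + 144 = 156.

156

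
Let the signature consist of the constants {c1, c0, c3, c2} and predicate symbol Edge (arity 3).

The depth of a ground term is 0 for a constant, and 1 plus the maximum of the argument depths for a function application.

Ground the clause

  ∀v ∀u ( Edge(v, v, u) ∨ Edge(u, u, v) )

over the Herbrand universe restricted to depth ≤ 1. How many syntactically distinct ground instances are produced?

16

Ground terms of depth ≤ 1:
  With no function symbols every ground term is a constant, so there are exactly 4 ground terms at every depth bound.
  N_0 = 4
  N_1 = 4
  Explicitly: c1, c0, c3, c2.
So there are 4 ground terms available for substitution.
Each of v, u ranges independently over the available ground terms, and distinct assignments produce distinct instances.
Number of ground instances = 4^2 = 16.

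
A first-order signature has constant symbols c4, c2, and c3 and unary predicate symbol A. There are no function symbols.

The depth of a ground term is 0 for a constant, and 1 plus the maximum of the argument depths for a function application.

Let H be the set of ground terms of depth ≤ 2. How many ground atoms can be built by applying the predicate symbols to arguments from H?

3

First count ground terms of depth ≤ 2.
With no function symbols every ground term is a constant, so there are exactly 3 ground terms at every depth bound.
N_0 = 3
N_1 = 3
N_2 = 3
Explicitly: c4, c2, c3.
So |H| = 3.
Ground atoms are formed by filling each argument slot of a predicate with a term from H, so an r-ary predicate gives |H|^r atoms:
  A: 3
Total ground atoms: 3.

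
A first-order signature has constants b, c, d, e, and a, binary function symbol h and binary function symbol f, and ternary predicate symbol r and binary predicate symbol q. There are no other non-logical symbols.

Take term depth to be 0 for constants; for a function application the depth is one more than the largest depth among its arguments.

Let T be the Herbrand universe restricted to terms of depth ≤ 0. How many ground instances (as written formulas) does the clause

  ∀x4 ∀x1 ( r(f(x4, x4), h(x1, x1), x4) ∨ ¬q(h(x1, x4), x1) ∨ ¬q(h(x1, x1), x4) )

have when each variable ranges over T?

Ground terms of depth ≤ 0:
  Let N_k = |{terms of depth ≤ k}|. Then N_0 = 5 and N_k = 5 + N_{k-1}^2 + N_{k-1}^2 for k ≥ 1 (one summand per function symbol, arity giving the exponent).
  N_0 = 5
  Explicitly: b, c, d, e, a.
So there are 5 ground terms available for substitution.
There are 2 variables to instantiate (x4, x1), each occurring in at least one literal, so different choices give different ground instances.
Number of ground instances = 5^2 = 25.

25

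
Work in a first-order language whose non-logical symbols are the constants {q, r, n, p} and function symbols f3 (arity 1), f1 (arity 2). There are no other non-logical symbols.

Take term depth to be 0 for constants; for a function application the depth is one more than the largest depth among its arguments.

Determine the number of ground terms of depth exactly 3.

Write N_k for the number of ground terms of depth ≤ k. A term of depth ≤ k is either a constant or a function symbol applied to arguments of depth ≤ k−1, so N_k = 4 + N_{k-1} + N_{k-1}^2.
N_0 = 4
N_1 = 4 + 4 + 4^2 = 24
N_2 = 4 + 24 + 24^2 = 604
N_3 = 4 + 604 + 604^2 = 365424
Terms of depth exactly 3: N_3 − N_2 = 365424 − 604 = 364820.

364820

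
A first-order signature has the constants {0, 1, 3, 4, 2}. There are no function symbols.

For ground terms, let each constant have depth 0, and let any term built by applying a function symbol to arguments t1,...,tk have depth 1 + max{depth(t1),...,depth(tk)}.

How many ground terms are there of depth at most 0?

5

With no function symbols every ground term is a constant, so there are exactly 5 ground terms at every depth bound.
N_0 = 5
Explicitly: 0, 1, 3, 4, 2.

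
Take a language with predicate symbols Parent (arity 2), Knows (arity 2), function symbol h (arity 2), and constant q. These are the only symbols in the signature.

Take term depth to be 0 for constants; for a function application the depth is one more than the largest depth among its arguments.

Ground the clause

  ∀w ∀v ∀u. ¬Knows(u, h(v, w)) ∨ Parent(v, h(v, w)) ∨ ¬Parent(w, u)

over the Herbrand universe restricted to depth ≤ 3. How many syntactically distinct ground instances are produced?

Ground terms of depth ≤ 3:
  Let N_k = |{terms of depth ≤ k}|. Then N_0 = 1 and N_k = 1 + N_{k-1}^2 for k ≥ 1 (one summand per function symbol, arity giving the exponent).
  N_0 = 1
  N_1 = 1 + 1^2 = 2
  N_2 = 1 + 2^2 = 5
  N_3 = 1 + 5^2 = 26
So there are 26 ground terms available for substitution.
The body mentions every one of the 3 quantified variables; since ground terms form a free algebra, no two substitutions collapse to the same formula.
Number of ground instances = 26^3 = 17576.

17576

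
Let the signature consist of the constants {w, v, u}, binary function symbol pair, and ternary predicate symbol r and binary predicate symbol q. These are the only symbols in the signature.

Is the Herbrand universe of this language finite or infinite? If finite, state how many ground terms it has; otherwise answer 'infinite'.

The signature has at least one function symbol (pair, arity 2) and at least one constant (w).
Iterating pair gives infinitely many distinct ground terms: w, pair(w, w), pair(pair(w, w), pair(w, w)), ...
So the Herbrand universe is infinite.

infinite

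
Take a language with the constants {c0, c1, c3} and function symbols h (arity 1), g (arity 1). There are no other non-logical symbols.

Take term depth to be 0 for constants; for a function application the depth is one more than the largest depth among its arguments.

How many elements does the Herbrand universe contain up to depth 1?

Let N_k = |{terms of depth ≤ k}|. Then N_0 = 3 and N_k = 3 + N_{k-1} + N_{k-1} for k ≥ 1 (one summand per function symbol, arity giving the exponent).
N_0 = 3
N_1 = 3 + 3 + 3 = 9
Explicitly: c0, c1, c3, h(c0), h(c1), h(c3), g(c0), g(c1), g(c3).

9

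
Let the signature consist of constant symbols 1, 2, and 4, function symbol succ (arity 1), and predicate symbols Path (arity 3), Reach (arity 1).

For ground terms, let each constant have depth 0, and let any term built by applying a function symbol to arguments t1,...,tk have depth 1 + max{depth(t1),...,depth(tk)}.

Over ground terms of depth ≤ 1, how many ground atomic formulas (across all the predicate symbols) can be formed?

222

First count ground terms of depth ≤ 1.
Let N_k = |{terms of depth ≤ k}|. Then N_0 = 3 and N_k = 3 + N_{k-1} for k ≥ 1 (one summand per function symbol, arity giving the exponent).
N_0 = 3
N_1 = 3 + 3 = 6
So |H| = 6.
For each predicate symbol, the number of ground atoms is |H| raised to its arity; summing:
  Path: 6^3 = 216;  Reach: 6
Total ground atoms: 216 + 6 = 222.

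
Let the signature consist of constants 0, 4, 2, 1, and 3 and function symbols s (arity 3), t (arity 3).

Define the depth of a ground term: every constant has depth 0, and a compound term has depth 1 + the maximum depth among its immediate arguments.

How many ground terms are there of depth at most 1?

If N_k denotes the number of depth-≤k ground terms, the 5 constants give N_0 = 5, and each function symbol of arity r contributes N_{k-1}^r new terms at level k: N_k = 5 + N_{k-1}^3 + N_{k-1}^3.
N_0 = 5
N_1 = 5 + 5^3 + 5^3 = 255

255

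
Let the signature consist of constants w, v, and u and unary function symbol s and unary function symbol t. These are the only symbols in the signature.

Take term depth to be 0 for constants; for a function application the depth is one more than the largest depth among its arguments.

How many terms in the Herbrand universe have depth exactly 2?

12

Let N_k count ground terms of depth at most k. Each non-constant term of depth ≤ k is some function symbol applied to depth-≤(k−1) arguments, giving N_k = 3 + N_{k-1} + N_{k-1}.
N_0 = 3
N_1 = 3 + 3 + 3 = 9
N_2 = 3 + 9 + 9 = 21
Terms of depth exactly 2: N_2 − N_1 = 21 − 9 = 12.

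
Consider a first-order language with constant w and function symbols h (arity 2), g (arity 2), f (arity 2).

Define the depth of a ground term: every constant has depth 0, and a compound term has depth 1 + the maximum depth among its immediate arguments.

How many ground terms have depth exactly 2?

Write N_k for the number of ground terms of depth ≤ k. A term of depth ≤ k is either a constant or a function symbol applied to arguments of depth ≤ k−1, so N_k = 1 + N_{k-1}^2 + N_{k-1}^2 + N_{k-1}^2.
N_0 = 1
N_1 = 1 + 1^2 + 1^2 + 1^2 = 4
N_2 = 1 + 4^2 + 4^2 + 4^2 = 49
Terms of depth exactly 2: N_2 − N_1 = 49 − 4 = 45.

45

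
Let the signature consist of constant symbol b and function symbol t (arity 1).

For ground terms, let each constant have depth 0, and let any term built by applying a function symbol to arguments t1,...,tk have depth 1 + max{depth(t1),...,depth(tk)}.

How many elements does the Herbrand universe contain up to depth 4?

Write N_k for the number of ground terms of depth ≤ k. A term of depth ≤ k is either a constant or a function symbol applied to arguments of depth ≤ k−1, so N_k = 1 + N_{k-1}.
N_0 = 1
N_1 = 1 + 1 = 2
N_2 = 1 + 2 = 3
N_3 = 1 + 3 = 4
N_4 = 1 + 4 = 5

5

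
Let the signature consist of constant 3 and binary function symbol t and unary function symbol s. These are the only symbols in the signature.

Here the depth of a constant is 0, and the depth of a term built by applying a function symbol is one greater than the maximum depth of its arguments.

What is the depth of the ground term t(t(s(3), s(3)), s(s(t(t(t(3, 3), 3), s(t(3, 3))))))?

6

depth(s(3)) = 1 + depth(3) = 1 + 0 = 1
depth(t(s(3), s(3))) = 1 + max(1, 1) = 2
depth(t(3, 3)) = 1 + max(0, 0) = 1
depth(t(t(3, 3), 3)) = 1 + max(1, 0) = 2
depth(s(t(3, 3))) = 1 + depth(t(3, 3)) = 1 + 1 = 2
depth(t(t(t(3, 3), 3), s(t(3, 3)))) = 1 + max(2, 2) = 3
depth(s(t(t(t(3, 3), 3), s(t(3, 3))))) = 1 + depth(t(t(t(3, 3), 3), s(t(3, 3)))) = 1 + 3 = 4
depth(s(s(t(t(t(3, 3), 3), s(t(3, 3)))))) = 1 + depth(s(t(t(t(3, 3), 3), s(t(3, 3))))) = 1 + 4 = 5
depth(t(t(s(3), s(3)), s(s(t(t(t(3, 3), 3), s(t(3, 3))))))) = 1 + max(2, 5) = 6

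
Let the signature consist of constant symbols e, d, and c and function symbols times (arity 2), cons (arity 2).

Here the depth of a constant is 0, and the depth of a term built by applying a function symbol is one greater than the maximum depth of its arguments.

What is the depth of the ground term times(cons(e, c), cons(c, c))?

depth(cons(e, c)) = 1 + max(0, 0) = 1
depth(cons(c, c)) = 1 + max(0, 0) = 1
depth(times(cons(e, c), cons(c, c))) = 1 + max(1, 1) = 2

2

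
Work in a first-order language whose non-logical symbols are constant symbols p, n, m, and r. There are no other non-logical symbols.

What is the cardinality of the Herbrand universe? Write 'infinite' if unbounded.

There are no function symbols, so every ground term is one of the 4 constants.
The Herbrand universe is {p, n, m, r}, which is finite with 4 elements.

4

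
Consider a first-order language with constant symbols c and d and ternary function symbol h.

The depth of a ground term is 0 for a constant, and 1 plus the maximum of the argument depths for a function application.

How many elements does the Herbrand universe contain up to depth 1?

Write N_k for the number of ground terms of depth ≤ k. A term of depth ≤ k is either a constant or a function symbol applied to arguments of depth ≤ k−1, so N_k = 2 + N_{k-1}^3.
N_0 = 2
N_1 = 2 + 2^3 = 10
Explicitly: c, d, h(c, c, c), h(c, c, d), h(c, d, c), h(c, d, d), h(d, c, c), h(d, c, d), h(d, d, c), h(d, d, d).

10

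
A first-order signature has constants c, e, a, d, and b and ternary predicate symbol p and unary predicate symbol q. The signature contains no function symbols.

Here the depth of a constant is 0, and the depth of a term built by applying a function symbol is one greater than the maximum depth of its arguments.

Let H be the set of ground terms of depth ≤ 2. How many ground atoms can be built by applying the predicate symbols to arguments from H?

First count ground terms of depth ≤ 2.
With no function symbols every ground term is a constant, so there are exactly 5 ground terms at every depth bound.
N_0 = 5
N_1 = 5
N_2 = 5
Explicitly: c, e, a, d, b.
So |H| = 5.
For each predicate symbol, the number of ground atoms is |H| raised to its arity; summing:
  p: 5^3 = 125;  q: 5
Total ground atoms: 125 + 5 = 130.

130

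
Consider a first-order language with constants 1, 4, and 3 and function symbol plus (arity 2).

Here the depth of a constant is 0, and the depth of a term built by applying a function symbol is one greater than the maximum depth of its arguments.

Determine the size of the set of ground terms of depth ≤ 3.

21612

If N_k denotes the number of depth-≤k ground terms, the 3 constants give N_0 = 3, and each function symbol of arity r contributes N_{k-1}^r new terms at level k: N_k = 3 + N_{k-1}^2.
N_0 = 3
N_1 = 3 + 3^2 = 12
N_2 = 3 + 12^2 = 147
N_3 = 3 + 147^2 = 21612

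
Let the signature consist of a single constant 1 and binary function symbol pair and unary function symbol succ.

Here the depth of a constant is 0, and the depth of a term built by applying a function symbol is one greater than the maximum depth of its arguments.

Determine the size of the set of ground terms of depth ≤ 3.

If N_k denotes the number of depth-≤k ground terms, the 1 constant gives N_0 = 1, and each function symbol of arity r contributes N_{k-1}^r new terms at level k: N_k = 1 + N_{k-1}^2 + N_{k-1}.
N_0 = 1
N_1 = 1 + 1^2 + 1 = 3
N_2 = 1 + 3^2 + 3 = 13
N_3 = 1 + 13^2 + 13 = 183

183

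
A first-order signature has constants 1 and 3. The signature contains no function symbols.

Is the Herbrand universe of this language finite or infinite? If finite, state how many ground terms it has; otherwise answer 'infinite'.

There are no function symbols, so every ground term is one of the 2 constants.
The Herbrand universe is {1, 3}, which is finite with 2 elements.

2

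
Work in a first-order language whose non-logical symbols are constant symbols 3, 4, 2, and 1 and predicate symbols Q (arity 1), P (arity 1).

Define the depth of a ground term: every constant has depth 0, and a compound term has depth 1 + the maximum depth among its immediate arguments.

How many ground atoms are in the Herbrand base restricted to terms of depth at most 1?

First count ground terms of depth ≤ 1.
With no function symbols every ground term is a constant, so there are exactly 4 ground terms at every depth bound.
N_0 = 4
N_1 = 4
Explicitly: 3, 4, 2, 1.
So |H| = 4.
A ground atom is a predicate applied to a tuple of terms from H, so the count is the sum over predicates of |H|^arity:
  Q: 4;  P: 4
Total ground atoms: 4 + 4 = 8.

8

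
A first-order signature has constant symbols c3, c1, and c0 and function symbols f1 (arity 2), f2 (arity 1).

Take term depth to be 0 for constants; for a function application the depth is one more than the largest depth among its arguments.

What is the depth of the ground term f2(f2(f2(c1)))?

3

depth(f2(c1)) = 1 + depth(c1) = 1 + 0 = 1
depth(f2(f2(c1))) = 1 + depth(f2(c1)) = 1 + 1 = 2
depth(f2(f2(f2(c1)))) = 1 + depth(f2(f2(c1))) = 1 + 2 = 3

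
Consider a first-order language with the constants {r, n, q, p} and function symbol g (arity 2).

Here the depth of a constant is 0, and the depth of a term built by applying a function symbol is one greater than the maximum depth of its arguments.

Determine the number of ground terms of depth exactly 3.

Write N_k for the number of ground terms of depth ≤ k. A term of depth ≤ k is either a constant or a function symbol applied to arguments of depth ≤ k−1, so N_k = 4 + N_{k-1}^2.
N_0 = 4
N_1 = 4 + 4^2 = 20
N_2 = 4 + 20^2 = 404
N_3 = 4 + 404^2 = 163220
Terms of depth exactly 3: N_3 − N_2 = 163220 − 404 = 162816.

162816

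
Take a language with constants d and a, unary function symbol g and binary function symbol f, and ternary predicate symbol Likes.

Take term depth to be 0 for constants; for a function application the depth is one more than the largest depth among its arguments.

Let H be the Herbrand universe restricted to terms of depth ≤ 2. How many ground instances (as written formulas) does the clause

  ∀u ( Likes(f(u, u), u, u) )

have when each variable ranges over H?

74

Ground terms of depth ≤ 2:
  If N_k denotes the number of depth-≤k ground terms, the 2 constants give N_0 = 2, and each function symbol of arity r contributes N_{k-1}^r new terms at level k: N_k = 2 + N_{k-1} + N_{k-1}^2.
  N_0 = 2
  N_1 = 2 + 2 + 2^2 = 8
  N_2 = 2 + 8 + 8^2 = 74
So there are 74 ground terms available for substitution.
The variable u ranges independently over the available ground terms, and distinct assignments produce distinct instances.
Number of ground instances = 74.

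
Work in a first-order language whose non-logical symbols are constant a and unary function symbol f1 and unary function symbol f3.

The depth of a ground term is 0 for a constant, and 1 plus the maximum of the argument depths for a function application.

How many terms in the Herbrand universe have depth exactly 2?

If N_k denotes the number of depth-≤k ground terms, the 1 constant gives N_0 = 1, and each function symbol of arity r contributes N_{k-1}^r new terms at level k: N_k = 1 + N_{k-1} + N_{k-1}.
N_0 = 1
N_1 = 1 + 1 + 1 = 3
N_2 = 1 + 3 + 3 = 7
Terms of depth exactly 2: N_2 − N_1 = 7 − 3 = 4.

4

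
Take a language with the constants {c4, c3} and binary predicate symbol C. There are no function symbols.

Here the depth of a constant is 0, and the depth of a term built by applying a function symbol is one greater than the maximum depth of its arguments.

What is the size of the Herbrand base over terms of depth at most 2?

4

First count ground terms of depth ≤ 2.
With no function symbols every ground term is a constant, so there are exactly 2 ground terms at every depth bound.
N_0 = 2
N_1 = 2
N_2 = 2
Explicitly: c4, c3.
So |H| = 2.
For each predicate symbol, the number of ground atoms is |H| raised to its arity; summing:
  C: 2^2 = 4
Total ground atoms: 4.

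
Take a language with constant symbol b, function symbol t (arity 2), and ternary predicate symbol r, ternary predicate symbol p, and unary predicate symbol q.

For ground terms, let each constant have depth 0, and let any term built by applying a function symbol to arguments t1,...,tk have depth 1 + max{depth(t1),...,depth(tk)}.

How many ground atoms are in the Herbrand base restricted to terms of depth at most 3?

35178

First count ground terms of depth ≤ 3.
Let N_k = |{terms of depth ≤ k}|. Then N_0 = 1 and N_k = 1 + N_{k-1}^2 for k ≥ 1 (one summand per function symbol, arity giving the exponent).
N_0 = 1
N_1 = 1 + 1^2 = 2
N_2 = 1 + 2^2 = 5
N_3 = 1 + 5^2 = 26
So |H| = 26.
A ground atom is a predicate applied to a tuple of terms from H, so the count is the sum over predicates of |H|^arity:
  r: 26^3 = 17576;  p: 26^3 = 17576;  q: 26
Total ground atoms: 17576 + 17576 + 26 = 35178.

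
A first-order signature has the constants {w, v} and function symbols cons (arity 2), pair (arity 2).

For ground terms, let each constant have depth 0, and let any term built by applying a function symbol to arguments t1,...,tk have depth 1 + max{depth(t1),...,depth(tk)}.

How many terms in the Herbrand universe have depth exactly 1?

8

Let N_k count ground terms of depth at most k. Each non-constant term of depth ≤ k is some function symbol applied to depth-≤(k−1) arguments, giving N_k = 2 + N_{k-1}^2 + N_{k-1}^2.
N_0 = 2
N_1 = 2 + 2^2 + 2^2 = 10
Terms of depth exactly 1: N_1 − N_0 = 10 − 2 = 8.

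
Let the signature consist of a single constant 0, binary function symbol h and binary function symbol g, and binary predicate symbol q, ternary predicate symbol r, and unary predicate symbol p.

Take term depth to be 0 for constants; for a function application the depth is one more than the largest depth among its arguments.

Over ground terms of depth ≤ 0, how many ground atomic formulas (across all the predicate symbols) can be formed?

First count ground terms of depth ≤ 0.
Let N_k count ground terms of depth at most k. Each non-constant term of depth ≤ k is some function symbol applied to depth-≤(k−1) arguments, giving N_k = 1 + N_{k-1}^2 + N_{k-1}^2.
N_0 = 1
So |H| = 1.
A ground atom is a predicate applied to a tuple of terms from H, so the count is the sum over predicates of |H|^arity:
  q: 1^2 = 1;  r: 1^3 = 1;  p: 1
Total ground atoms: 1 + 1 + 1 = 3.

3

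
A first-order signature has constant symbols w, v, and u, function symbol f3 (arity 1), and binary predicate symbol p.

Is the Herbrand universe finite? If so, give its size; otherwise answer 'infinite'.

The signature has at least one function symbol (f3, arity 1) and at least one constant (w).
Iterating f3 gives infinitely many distinct ground terms: w, f3(w), f3(f3(w)), ...
So the Herbrand universe is infinite.

infinite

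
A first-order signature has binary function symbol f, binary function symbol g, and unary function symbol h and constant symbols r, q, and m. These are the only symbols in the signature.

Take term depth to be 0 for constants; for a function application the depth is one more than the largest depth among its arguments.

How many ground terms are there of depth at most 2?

Let N_k = |{terms of depth ≤ k}|. Then N_0 = 3 and N_k = 3 + N_{k-1}^2 + N_{k-1}^2 + N_{k-1} for k ≥ 1 (one summand per function symbol, arity giving the exponent).
N_0 = 3
N_1 = 3 + 3^2 + 3^2 + 3 = 24
N_2 = 3 + 24^2 + 24^2 + 24 = 1179

1179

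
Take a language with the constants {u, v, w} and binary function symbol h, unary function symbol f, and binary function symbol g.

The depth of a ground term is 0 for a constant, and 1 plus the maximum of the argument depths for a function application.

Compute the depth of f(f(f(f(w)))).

depth(f(w)) = 1 + depth(w) = 1 + 0 = 1
depth(f(f(w))) = 1 + depth(f(w)) = 1 + 1 = 2
depth(f(f(f(w)))) = 1 + depth(f(f(w))) = 1 + 2 = 3
depth(f(f(f(f(w))))) = 1 + depth(f(f(f(w)))) = 1 + 3 = 4

4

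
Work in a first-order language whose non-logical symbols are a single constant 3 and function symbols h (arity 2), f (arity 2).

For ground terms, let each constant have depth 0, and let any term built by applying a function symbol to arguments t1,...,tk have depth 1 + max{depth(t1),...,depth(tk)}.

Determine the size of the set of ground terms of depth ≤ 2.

19

If N_k denotes the number of depth-≤k ground terms, the 1 constant gives N_0 = 1, and each function symbol of arity r contributes N_{k-1}^r new terms at level k: N_k = 1 + N_{k-1}^2 + N_{k-1}^2.
N_0 = 1
N_1 = 1 + 1^2 + 1^2 = 3
N_2 = 1 + 3^2 + 3^2 = 19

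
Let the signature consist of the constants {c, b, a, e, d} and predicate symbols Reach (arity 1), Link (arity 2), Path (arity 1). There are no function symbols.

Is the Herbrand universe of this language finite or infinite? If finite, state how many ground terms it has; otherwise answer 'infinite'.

5

There are no function symbols, so every ground term is one of the 5 constants.
The Herbrand universe is {c, b, a, e, d}, which is finite with 5 elements.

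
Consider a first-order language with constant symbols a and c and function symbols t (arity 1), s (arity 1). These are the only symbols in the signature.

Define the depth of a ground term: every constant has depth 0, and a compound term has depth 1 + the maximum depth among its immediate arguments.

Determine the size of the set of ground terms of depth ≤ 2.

If N_k denotes the number of depth-≤k ground terms, the 2 constants give N_0 = 2, and each function symbol of arity r contributes N_{k-1}^r new terms at level k: N_k = 2 + N_{k-1} + N_{k-1}.
N_0 = 2
N_1 = 2 + 2 + 2 = 6
N_2 = 2 + 6 + 6 = 14

14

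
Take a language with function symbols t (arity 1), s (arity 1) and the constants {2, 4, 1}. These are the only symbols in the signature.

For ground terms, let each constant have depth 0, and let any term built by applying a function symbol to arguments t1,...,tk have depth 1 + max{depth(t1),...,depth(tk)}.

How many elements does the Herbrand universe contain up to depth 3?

Count level by level. With function symbols t/1, s/1, the terms of depth ≤ k are the 3 constants together with each function applied to depth-≤(k−1) tuples, so N_k = 3 + N_{k-1} + N_{k-1}.
N_0 = 3
N_1 = 3 + 3 + 3 = 9
N_2 = 3 + 9 + 9 = 21
N_3 = 3 + 21 + 21 = 45

45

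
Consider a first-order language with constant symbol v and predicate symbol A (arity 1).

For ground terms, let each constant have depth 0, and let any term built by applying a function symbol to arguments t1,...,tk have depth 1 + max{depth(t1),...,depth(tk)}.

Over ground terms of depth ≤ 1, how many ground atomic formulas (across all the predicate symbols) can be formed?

First count ground terms of depth ≤ 1.
With no function symbols every ground term is a constant, so there is exactly 1 ground term at every depth bound.
N_0 = 1
N_1 = 1
So |H| = 1.
For each predicate symbol, the number of ground atoms is |H| raised to its arity; summing:
  A: 1
Total ground atoms: 1.

1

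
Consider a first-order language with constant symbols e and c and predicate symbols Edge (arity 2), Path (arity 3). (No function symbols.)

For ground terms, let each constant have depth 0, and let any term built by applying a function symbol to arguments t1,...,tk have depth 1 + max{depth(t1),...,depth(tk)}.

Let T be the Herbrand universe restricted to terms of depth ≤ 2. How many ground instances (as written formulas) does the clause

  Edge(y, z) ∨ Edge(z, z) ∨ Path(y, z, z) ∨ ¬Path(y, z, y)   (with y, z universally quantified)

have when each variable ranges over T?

Ground terms of depth ≤ 2:
  With no function symbols every ground term is a constant, so there are exactly 2 ground terms at every depth bound.
  N_0 = 2
  N_1 = 2
  N_2 = 2
  Explicitly: e, c.
So there are 2 ground terms available for substitution.
There are 2 variables to instantiate (y, z), each occurring in at least one literal, so different choices give different ground instances.
Number of ground instances = 2^2 = 4.

4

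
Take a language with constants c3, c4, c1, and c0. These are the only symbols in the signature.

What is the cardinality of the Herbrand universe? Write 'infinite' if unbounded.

4

There are no function symbols, so every ground term is one of the 4 constants.
The Herbrand universe is {c3, c4, c1, c0}, which is finite with 4 elements.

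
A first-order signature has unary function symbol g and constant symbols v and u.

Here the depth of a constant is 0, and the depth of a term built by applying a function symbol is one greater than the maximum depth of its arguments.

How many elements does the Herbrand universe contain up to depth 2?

6

Count level by level. With function symbols g/1, the terms of depth ≤ k are the 2 constants together with each function applied to depth-≤(k−1) tuples, so N_k = 2 + N_{k-1}.
N_0 = 2
N_1 = 2 + 2 = 4
N_2 = 2 + 4 = 6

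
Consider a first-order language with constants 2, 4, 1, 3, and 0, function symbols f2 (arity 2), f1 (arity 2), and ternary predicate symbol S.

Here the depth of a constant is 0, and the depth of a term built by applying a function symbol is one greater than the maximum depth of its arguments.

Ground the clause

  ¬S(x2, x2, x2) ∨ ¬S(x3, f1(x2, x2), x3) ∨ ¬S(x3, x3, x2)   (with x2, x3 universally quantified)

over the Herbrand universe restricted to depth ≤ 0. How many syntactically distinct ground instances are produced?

Ground terms of depth ≤ 0:
  Let N_k = |{terms of depth ≤ k}|. Then N_0 = 5 and N_k = 5 + N_{k-1}^2 + N_{k-1}^2 for k ≥ 1 (one summand per function symbol, arity giving the exponent).
  N_0 = 5
So there are 5 ground terms available for substitution.
There are 2 variables to instantiate (x2, x3), each occurring in at least one literal, so different choices give different ground instances.
Number of ground instances = 5^2 = 25.

25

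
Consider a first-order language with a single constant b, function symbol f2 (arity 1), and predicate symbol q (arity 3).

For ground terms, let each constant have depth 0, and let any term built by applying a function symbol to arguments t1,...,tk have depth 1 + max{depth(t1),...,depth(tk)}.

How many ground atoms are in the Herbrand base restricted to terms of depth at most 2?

27

First count ground terms of depth ≤ 2.
Count level by level. With function symbols f2/1, the terms of depth ≤ k are the 1 constant together with each function applied to depth-≤(k−1) tuples, so N_k = 1 + N_{k-1}.
N_0 = 1
N_1 = 1 + 1 = 2
N_2 = 1 + 2 = 3
So |H| = 3.
Each predicate of arity r yields |H|^r ground atoms (one per choice of an r-tuple from H):
  q: 3^3 = 27
Total ground atoms: 27.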